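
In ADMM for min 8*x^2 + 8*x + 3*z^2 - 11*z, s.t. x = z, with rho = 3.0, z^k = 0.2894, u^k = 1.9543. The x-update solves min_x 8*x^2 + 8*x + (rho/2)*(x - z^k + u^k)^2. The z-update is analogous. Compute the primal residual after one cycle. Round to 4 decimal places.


ADMM iteration with rho = 3.0, z^k = 0.2894, u^k = 1.9543
Step 1: x-update.
Minimize 8*x^2 + 8*x + (3.0/2)*(x - 0.2894 + 1.9543)^2
FOC: (2*8 + 3.0)*x = -8 + 3.0*(0.2894 - 1.9543)
x^{k+1} = -0.6839
Step 2: z-update.
Minimize 3*z^2 - 11*z + (3.0/2)*(-0.6839 - z + 1.9543)^2
FOC: (2*3 + 3.0)*z = 11 + 3.0*(-0.6839 + 1.9543)
z^{k+1} = 1.6457
Step 3: u-update.
u^{k+1} = 1.9543 - 0.6839 - 1.6457 = -0.3753
Step 4: Primal residual = |-0.6839 - 1.6457| = 2.3296


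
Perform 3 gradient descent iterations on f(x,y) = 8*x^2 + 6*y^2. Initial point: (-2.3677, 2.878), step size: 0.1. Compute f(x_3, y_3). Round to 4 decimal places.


Gradient descent on f(x,y) = 8*x^2 + 6*y^2.
Starting point: (-2.3677, 2.878), alpha = 0.1
Step 1: grad_x = 2*8*-2.3677 = -37.8832, grad_y = 2*6*2.878 = 34.536
  x_1 = -2.3677 - 0.1*-37.8832 = 1.4206
  y_1 = 2.878 - 0.1*34.536 = -0.5756
Step 2: grad_x = 2*8*1.4206 = 22.7299, grad_y = 2*6*-0.5756 = -6.9072
  x_2 = 1.4206 - 0.1*22.7299 = -0.8524
  y_2 = -0.5756 - 0.1*-6.9072 = 0.1151
Step 3: grad_x = 2*8*-0.8524 = -13.638, grad_y = 2*6*0.1151 = 1.3814
  x_3 = -0.8524 - 0.1*-13.638 = 0.5114
  y_3 = 0.1151 - 0.1*1.3814 = -0.023
f(0.5114, -0.023) = 8*0.5114^2 + 6*(-0.023)^2 = 2.0956


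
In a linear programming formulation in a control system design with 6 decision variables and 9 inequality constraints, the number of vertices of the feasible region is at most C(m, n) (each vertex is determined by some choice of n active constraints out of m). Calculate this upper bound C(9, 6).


Each vertex corresponds to some choice of n active constraints out of m, so the number of vertices is at most C(m, n) = m! / (n!(m-n)!).
m = 9, n = 6
Numerator: 9 * 8 * 7 * 6 * 5 * 4
Denominator: 6! = 720
C(9, 6) = 84


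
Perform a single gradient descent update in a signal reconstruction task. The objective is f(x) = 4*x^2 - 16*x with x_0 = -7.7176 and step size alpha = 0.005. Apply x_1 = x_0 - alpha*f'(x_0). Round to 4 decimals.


We compute the gradient at x_0 and apply the update.
f'(x) = 8*x - 16
f'(-7.7176) = 8*-7.7176 - 16 = -77.7408
x_1 = -7.7176 - 0.005*-77.7408 = -7.3289


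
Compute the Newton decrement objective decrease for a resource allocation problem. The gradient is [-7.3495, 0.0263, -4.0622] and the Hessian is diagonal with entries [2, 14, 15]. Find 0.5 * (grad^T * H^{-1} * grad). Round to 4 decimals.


Step 1: H is diagonal, so H^(-1) * g = [-3.6748, 0.0019, -0.2708].
Step 2: g^T H^(-1) g = sum_i g_i^2 / H_ii
  = (-7.3495)^2/2 + (0.0263)^2/14 + (-4.0622)^2/15
  = 27.0076 + 0.0 + 1.1001 = 28.1077
Step 3: Objective decrease = 0.5 * g^T H^(-1) g = 14.0539


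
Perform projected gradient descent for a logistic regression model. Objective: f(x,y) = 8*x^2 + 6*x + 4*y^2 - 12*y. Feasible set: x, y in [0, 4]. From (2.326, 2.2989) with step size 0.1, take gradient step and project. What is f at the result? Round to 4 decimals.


Step 1: Compute gradient at (2.326, 2.2989).
grad_x = 2*8*2.326 + 6 = 43.216
grad_y = 2*4*2.2989 - 12 = 6.3912
Step 2: Gradient step.
x_raw = 2.326 - 0.1*43.216 = -1.9956
y_raw = 2.2989 - 0.1*6.3912 = 1.6598
Step 3: Project onto [0, 4].
x_proj = clip(-1.9956) = 0.0
y_proj = clip(1.6598) = 1.6598
Step 4: Evaluate f.
f(0.0, 1.6598) = -8.8979


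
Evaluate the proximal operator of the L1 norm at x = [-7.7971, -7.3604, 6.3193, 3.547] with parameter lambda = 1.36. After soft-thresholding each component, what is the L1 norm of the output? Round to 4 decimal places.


Soft-thresholding with lambda = 1.36:
prox(-7.7971) = sign(-7.7971)*max(|-7.7971| - 1.36, 0) = -6.4371
prox(-7.3604) = sign(-7.3604)*max(|-7.3604| - 1.36, 0) = -6.0004
prox(6.3193) = sign(6.3193)*max(|6.3193| - 1.36, 0) = 4.9593
prox(3.547) = sign(3.547)*max(|3.547| - 1.36, 0) = 2.187
prox(x) = [-6.4371, -6.0004, 4.9593, 2.187]
||prox(x)||_1 = 6.4371 + 6.0004 + 4.9593 + 2.187 = 19.5838


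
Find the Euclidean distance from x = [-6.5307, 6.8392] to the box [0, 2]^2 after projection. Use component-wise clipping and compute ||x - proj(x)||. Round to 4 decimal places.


Project each component onto [0, 2].
clip(-6.5307) = 0.0, clip(6.8392) = 2.0
Projection = [0.0, 2.0]
Squared diffs: [42.65, 23.4179]
Distance = sqrt(66.0679) = 8.1282


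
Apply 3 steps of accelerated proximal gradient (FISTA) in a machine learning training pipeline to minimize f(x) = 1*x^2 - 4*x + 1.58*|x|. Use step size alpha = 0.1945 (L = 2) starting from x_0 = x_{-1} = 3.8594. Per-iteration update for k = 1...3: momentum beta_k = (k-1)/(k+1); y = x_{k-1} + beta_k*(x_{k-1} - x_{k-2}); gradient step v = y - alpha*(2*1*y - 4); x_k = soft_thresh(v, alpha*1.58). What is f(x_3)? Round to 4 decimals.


FISTA on f(x) = 1*x^2 - 4*x + 1.58*|x|
L = 2, alpha = 0.1945
Iteration 1: beta = 0.0, y = 3.8594 + 0.0*(3.8594 - 3.8594) = 3.8594
  grad(y) = 3.7188, v = y - alpha*grad = 3.1361
  prox(v) = soft_thresh(3.1361, 0.3073) = 2.8288
Iteration 2: beta = 0.3333, y = 2.8288 + 0.3333*(2.8288 - 3.8594) = 2.4852
  grad(y) = 0.9705, v = y - alpha*grad = 2.2965
  prox(v) = soft_thresh(2.2965, 0.3073) = 1.9892
Iteration 3: beta = 0.5, y = 1.9892 + 0.5*(1.9892 - 2.8288) = 1.5694
  grad(y) = -0.8613, v = y - alpha*grad = 1.7369
  prox(v) = soft_thresh(1.7369, 0.3073) = 1.4296
f(x_3) = 1*1.4296^2 - 4*1.4296 + 1.58*|1.4296| = -1.4159


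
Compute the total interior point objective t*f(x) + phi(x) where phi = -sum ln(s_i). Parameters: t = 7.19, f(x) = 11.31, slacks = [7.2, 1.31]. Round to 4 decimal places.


Step 1: Compute log-barrier.
ln values: [1.9741, 0.27]
phi = -(1.9741 + 0.27) = -2.2441
Step 2: Compute augmented objective.
t*f(x) = 7.19*11.31 = 81.3189
Total = 81.3189 - 2.2441 = 79.0748


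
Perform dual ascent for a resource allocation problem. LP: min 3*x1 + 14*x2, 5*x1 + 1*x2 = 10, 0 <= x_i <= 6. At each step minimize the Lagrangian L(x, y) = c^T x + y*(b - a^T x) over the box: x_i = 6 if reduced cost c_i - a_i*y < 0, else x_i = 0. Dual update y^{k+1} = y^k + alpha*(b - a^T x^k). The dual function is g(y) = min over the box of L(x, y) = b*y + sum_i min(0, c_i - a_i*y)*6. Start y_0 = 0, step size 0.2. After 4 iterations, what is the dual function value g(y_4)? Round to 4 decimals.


Dual ascent for LP: min 3*x1 + 14*x2, 5*x1 + 1*x2 = 10, 0 <= x_i <= 6
Step 1: y^k = 0.0, reduced costs: (3.0, 14.0)
  x^k = (0.0, 0.0), subgradient = b - a^T x = 10.0
  y^{k+1} = 0.0 + 0.2*10.0 = 2.0
Step 2: y^k = 2.0, reduced costs: (-7.0, 12.0)
  x^k = (6.0, 0.0), subgradient = b - a^T x = -20.0
  y^{k+1} = 2.0 + 0.2*-20.0 = -2.0
Step 3: y^k = -2.0, reduced costs: (13.0, 16.0)
  x^k = (0.0, 0.0), subgradient = b - a^T x = 10.0
  y^{k+1} = -2.0 + 0.2*10.0 = 0.0
Step 4: y^k = 0.0, reduced costs: (3.0, 14.0)
  x^k = (0.0, 0.0), subgradient = b - a^T x = 10.0
  y^{k+1} = 0.0 + 0.2*10.0 = 2.0
Dual objective at y_4 = 2.0: reduced costs (-7.0, 12.0), box minimizer x = (6.0, 0.0)
g(y_4) = b*y + (c1 - a1*y)*x1 + (c2 - a2*y)*x2 = 10*2.0 + (-7.0)*6.0 + 12.0*0.0 = 20.0 - 42.0 + 0.0 = -22.0


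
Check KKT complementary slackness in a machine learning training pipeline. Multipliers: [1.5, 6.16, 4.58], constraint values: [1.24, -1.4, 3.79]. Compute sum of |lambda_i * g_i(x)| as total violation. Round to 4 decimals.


KKT complementary slackness check:
lambda_1 * g_1 = 1.5 * 1.24 = 1.86
lambda_2 * g_2 = 6.16 * -1.4 = -8.624
lambda_3 * g_3 = 4.58 * 3.79 = 17.3582
Total violation = 1.86 + 8.624 + 17.3582 = 27.8422


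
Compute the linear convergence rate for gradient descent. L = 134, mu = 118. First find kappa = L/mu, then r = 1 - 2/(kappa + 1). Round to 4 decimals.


Step 1: Compute the condition number.
kappa = L/mu = 134/118 = 1.1356
Step 2: Compute the convergence rate.
r = 1 - 2/(kappa + 1) = 1 - 2*mu/(L + mu) = (L - mu)/(L + mu) = 16/252 = 0.0635


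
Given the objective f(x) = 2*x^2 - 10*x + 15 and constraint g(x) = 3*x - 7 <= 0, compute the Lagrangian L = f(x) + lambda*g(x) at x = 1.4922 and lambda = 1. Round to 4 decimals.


Step 1: Evaluate f(x).
f(1.4922) = 2*1.4922^2 - 10*1.4922 + 15 = 4.5313
Step 2: Evaluate g(x).
g(1.4922) = 3*1.4922 - 7 = -2.5234
Step 3: Compute Lagrangian.
L = 4.5313 + 1*-2.5234 = 2.0079


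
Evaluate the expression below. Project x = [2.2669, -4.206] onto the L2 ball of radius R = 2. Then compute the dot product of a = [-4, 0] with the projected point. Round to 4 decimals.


Step 1: Compute ||x|| (intermediates to 6 decimals).
||x|| = sqrt(2.2669^2 + (-4.206)^2) = 4.777999
Step 2: Project.
Since ||x|| > R, scale = R/||x|| = 2/4.777999 = 0.418585, proj(x) = scale * x
proj(x) = [0.94889, -1.760569]
Step 3: Dot product.
a^T * proj(x) = -4*0.94889 + 0*(-1.760569) = -3.7956


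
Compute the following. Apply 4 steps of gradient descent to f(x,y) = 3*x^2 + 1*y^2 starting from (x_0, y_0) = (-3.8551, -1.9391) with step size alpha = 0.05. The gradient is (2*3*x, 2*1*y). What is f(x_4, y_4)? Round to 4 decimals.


Gradient descent on f(x,y) = 3*x^2 + 1*y^2.
Starting point: (-3.8551, -1.9391), alpha = 0.05
Step 1: grad_x = 2*3*-3.8551 = -23.1306, grad_y = 2*1*-1.9391 = -3.8782
  x_1 = -3.8551 - 0.05*-23.1306 = -2.6986
  y_1 = -1.9391 - 0.05*-3.8782 = -1.7452
Step 2: grad_x = 2*3*-2.6986 = -16.1914, grad_y = 2*1*-1.7452 = -3.4904
  x_2 = -2.6986 - 0.05*-16.1914 = -1.889
  y_2 = -1.7452 - 0.05*-3.4904 = -1.5707
Step 3: grad_x = 2*3*-1.889 = -11.334, grad_y = 2*1*-1.5707 = -3.1413
  x_3 = -1.889 - 0.05*-11.334 = -1.3223
  y_3 = -1.5707 - 0.05*-3.1413 = -1.4136
Step 4: grad_x = 2*3*-1.3223 = -7.9338, grad_y = 2*1*-1.4136 = -2.8272
  x_4 = -1.3223 - 0.05*-7.9338 = -0.9256
  y_4 = -1.4136 - 0.05*-2.8272 = -1.2722
f(-0.9256, -1.2722) = 3*(-0.9256)^2 + 1*(-1.2722)^2 = 4.1889


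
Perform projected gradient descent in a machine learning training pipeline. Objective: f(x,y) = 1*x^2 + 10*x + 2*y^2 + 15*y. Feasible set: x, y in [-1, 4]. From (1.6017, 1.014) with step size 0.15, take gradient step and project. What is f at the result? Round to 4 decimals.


Step 1: Compute gradient at (1.6017, 1.014).
grad_x = 2*1*1.6017 + 10 = 13.2034
grad_y = 2*2*1.014 + 15 = 19.056
Step 2: Gradient step.
x_raw = 1.6017 - 0.15*13.2034 = -0.3788
y_raw = 1.014 - 0.15*19.056 = -1.8444
Step 3: Project onto [-1, 4].
x_proj = clip(-0.3788) = -0.3788
y_proj = clip(-1.8444) = -1.0
Step 4: Evaluate f.
f(-0.3788, -1.0) = -16.6446


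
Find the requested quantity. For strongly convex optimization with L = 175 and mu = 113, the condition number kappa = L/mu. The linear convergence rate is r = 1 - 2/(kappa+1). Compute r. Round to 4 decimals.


Step 1: Compute the condition number.
kappa = L/mu = 175/113 = 1.5487
Step 2: Compute the convergence rate.
r = 1 - 2/(kappa + 1) = 1 - 2*mu/(L + mu) = (L - mu)/(L + mu) = 62/288 = 0.2153


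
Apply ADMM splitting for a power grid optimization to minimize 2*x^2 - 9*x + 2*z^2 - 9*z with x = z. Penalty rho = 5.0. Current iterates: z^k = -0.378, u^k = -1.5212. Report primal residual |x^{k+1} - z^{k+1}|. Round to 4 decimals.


ADMM iteration with rho = 5.0, z^k = -0.378, u^k = -1.5212
Step 1: x-update.
Minimize 2*x^2 - 9*x + (5.0/2)*(x + 0.378 - 1.5212)^2
FOC: (2*2 + 5.0)*x = 9 + 5.0*(-0.378 + 1.5212)
x^{k+1} = 1.6351
Step 2: z-update.
Minimize 2*z^2 - 9*z + (5.0/2)*(1.6351 - z - 1.5212)^2
FOC: (2*2 + 5.0)*z = 9 + 5.0*(1.6351 - 1.5212)
z^{k+1} = 1.0633
Step 3: u-update.
u^{k+1} = -1.5212 + 1.6351 - 1.0633 = -0.9494
Step 4: Primal residual = |1.6351 - 1.0633| = 0.5718


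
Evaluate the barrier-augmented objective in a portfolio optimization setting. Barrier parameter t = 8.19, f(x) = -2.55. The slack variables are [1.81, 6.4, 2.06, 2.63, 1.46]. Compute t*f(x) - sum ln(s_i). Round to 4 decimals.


Step 1: Compute log-barrier.
ln values: [0.5933, 1.8563, 0.7227, 0.967, 0.3784]
phi = -(0.5933 + 1.8563 + 0.7227 + 0.967 + 0.3784) = -4.5178
Step 2: Compute augmented objective.
t*f(x) = 8.19*-2.55 = -20.8845
Total = -20.8845 - 4.5178 = -25.4023


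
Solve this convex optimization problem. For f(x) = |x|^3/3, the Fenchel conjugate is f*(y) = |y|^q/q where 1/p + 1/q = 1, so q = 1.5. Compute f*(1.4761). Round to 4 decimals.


The conjugate exponent q satisfies 1/p + 1/q = 1.
p = 3, so q = 3/(3 - 1) = 1.5
|y|^q = 1.4761^1.5 = 1.7934
f*(1.4761) = 1.7934 / 1.5 = 1.1956


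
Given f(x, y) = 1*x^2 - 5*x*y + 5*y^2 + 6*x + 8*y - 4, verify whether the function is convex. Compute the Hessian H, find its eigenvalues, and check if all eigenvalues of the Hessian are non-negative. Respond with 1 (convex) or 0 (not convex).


The Hessian of f(x,y) = 1*x^2 - 5*x*y + 5*y^2 + 6*x + 8*y - 4 is:
H = [[2, -5], [-5, 10]]
Trace = 2 + 10 = 12
Determinant = 2*10 - (-5)^2 = -5
Discriminant = (12)^2 - 4*-5 = 164.0
Eigenvalues: lambda_1 = -0.4031, lambda_2 = 12.4031
The function is not convex.

0


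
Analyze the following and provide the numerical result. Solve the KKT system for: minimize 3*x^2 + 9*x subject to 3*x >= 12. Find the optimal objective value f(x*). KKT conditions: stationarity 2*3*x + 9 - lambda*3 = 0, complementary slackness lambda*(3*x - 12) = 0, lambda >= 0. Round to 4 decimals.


Step 1: Try lambda = 0 (constraint inactive).
x_unc = -9/(2*3) = -1.5
Check: 3*-1.5 = -4.5 < 12 -- violated!
Step 2: Constraint must be active: 3*x = 12
x* = 12/3 = 4.0
lambda = (2*3*4.0 + 9)/3 = 11.0
Step 3: Compute optimal value.
f(x*) = 3*4.0^2 + 9*4.0 = 84.0


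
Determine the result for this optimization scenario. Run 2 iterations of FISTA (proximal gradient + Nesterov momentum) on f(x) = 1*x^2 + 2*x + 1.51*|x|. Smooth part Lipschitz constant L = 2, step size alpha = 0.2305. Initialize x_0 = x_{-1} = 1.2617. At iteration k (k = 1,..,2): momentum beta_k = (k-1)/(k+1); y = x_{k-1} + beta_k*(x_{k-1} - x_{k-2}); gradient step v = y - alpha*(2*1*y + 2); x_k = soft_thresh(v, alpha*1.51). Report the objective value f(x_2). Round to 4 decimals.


FISTA on f(x) = 1*x^2 + 2*x + 1.51*|x|
L = 2, alpha = 0.2305
Iteration 1: beta = 0.0, y = 1.2617 + 0.0*(1.2617 - 1.2617) = 1.2617
  grad(y) = 4.5234, v = y - alpha*grad = 0.2191
  prox(v) = soft_thresh(0.2191, 0.3481) = 0.0
Iteration 2: beta = 0.3333, y = 0.0 + 0.3333*(0.0 - 1.2617) = -0.4206
  grad(y) = 1.1589, v = y - alpha*grad = -0.6877
  prox(v) = soft_thresh(-0.6877, 0.3481) = -0.3396
f(x_2) = 1*(-0.3396)^2 + 2*(-0.3396) + 1.51*|-0.3396| = -0.0511


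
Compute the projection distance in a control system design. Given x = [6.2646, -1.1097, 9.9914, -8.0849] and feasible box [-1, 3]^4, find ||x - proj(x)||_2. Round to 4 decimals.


Project each component onto [-1, 3].
clip(6.2646) = 3.0, clip(-1.1097) = -1.0, clip(9.9914) = 3.0, clip(-8.0849) = -1.0
Projection = [3.0, -1.0, 3.0, -1.0]
Squared diffs: [10.6576, 0.012, 48.8797, 50.1958]
Distance = sqrt(109.7451) = 10.4759


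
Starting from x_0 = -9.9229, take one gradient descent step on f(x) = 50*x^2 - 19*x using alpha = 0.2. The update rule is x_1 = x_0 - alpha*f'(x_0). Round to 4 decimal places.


We compute the gradient at x_0 and apply the update.
f'(x) = 100*x - 19
f'(-9.9229) = 100*-9.9229 - 19 = -1011.29
x_1 = -9.9229 - 0.2*-1011.29 = 192.3351


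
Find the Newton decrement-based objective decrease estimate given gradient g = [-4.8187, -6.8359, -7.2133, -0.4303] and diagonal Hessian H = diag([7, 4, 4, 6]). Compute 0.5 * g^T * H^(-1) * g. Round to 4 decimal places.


Step 1: H is diagonal, so H^(-1) * g = [-0.6884, -1.709, -1.8033, -0.0717].
Step 2: g^T H^(-1) g = sum_i g_i^2 / H_ii
  = (-4.8187)^2/7 + (-6.8359)^2/4 + (-7.2133)^2/4 + (-0.4303)^2/6
  = 3.3171 + 11.6824 + 13.0079 + 0.0309 = 28.0383
Step 3: Objective decrease = 0.5 * g^T H^(-1) g = 14.0191


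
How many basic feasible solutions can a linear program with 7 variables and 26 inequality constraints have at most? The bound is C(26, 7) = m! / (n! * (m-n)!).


Each vertex corresponds to some choice of n active constraints out of m, so the number of vertices is at most C(m, n) = m! / (n!(m-n)!).
m = 26, n = 7
Numerator: 26 * 25 * 24 * 23 * 22 * 21 * 20
Denominator: 7! = 5040
C(26, 7) = 657800


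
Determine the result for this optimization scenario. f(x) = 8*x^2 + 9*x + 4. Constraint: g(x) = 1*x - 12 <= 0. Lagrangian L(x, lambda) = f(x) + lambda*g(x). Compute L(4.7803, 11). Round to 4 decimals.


Step 1: Evaluate f(x).
f(4.7803) = 8*4.7803^2 + 9*4.7803 + 4 = 229.8328
Step 2: Evaluate g(x).
g(4.7803) = 1*4.7803 - 12 = -7.2197
Step 3: Compute Lagrangian.
L = 229.8328 + 11*-7.2197 = 150.4161


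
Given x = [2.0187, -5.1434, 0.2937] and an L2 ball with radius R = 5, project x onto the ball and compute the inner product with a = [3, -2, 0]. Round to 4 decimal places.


Step 1: Compute ||x|| (intermediates to 6 decimals).
||x|| = sqrt(2.0187^2 + (-5.1434)^2 + 0.2937^2) = 5.53317
Step 2: Project.
Since ||x|| > R, scale = R/||x|| = 5/5.53317 = 0.903641, proj(x) = scale * x
proj(x) = [1.82418, -4.647787, 0.265399]
Step 3: Dot product.
a^T * proj(x) = 3*1.82418 - 2*(-4.647787) + 0*0.265399 = 14.7681


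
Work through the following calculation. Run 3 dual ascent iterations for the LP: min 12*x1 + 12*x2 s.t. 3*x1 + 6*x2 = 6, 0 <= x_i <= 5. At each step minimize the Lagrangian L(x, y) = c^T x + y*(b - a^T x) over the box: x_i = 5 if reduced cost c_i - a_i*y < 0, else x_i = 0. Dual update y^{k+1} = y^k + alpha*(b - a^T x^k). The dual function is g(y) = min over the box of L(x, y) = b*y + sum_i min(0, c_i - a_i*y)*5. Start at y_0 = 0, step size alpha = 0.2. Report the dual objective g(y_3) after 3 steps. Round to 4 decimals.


Dual ascent for LP: min 12*x1 + 12*x2, 3*x1 + 6*x2 = 6, 0 <= x_i <= 5
Step 1: y^k = 0.0, reduced costs: (12.0, 12.0)
  x^k = (0.0, 0.0), subgradient = b - a^T x = 6.0
  y^{k+1} = 0.0 + 0.2*6.0 = 1.2
Step 2: y^k = 1.2, reduced costs: (8.4, 4.8)
  x^k = (0.0, 0.0), subgradient = b - a^T x = 6.0
  y^{k+1} = 1.2 + 0.2*6.0 = 2.4
Step 3: y^k = 2.4, reduced costs: (4.8, -2.4)
  x^k = (0.0, 5.0), subgradient = b - a^T x = -24.0
  y^{k+1} = 2.4 + 0.2*-24.0 = -2.4
Dual objective at y_3 = -2.4: reduced costs (19.2, 26.4), box minimizer x = (0.0, 0.0)
g(y_3) = b*y + (c1 - a1*y)*x1 + (c2 - a2*y)*x2 = 6*(-2.4) + 19.2*0.0 + 26.4*0.0 = -14.4 + 0.0 + 0.0 = -14.4


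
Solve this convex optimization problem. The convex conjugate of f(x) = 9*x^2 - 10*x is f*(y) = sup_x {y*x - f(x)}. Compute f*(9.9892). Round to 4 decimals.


f*(y) = sup_x {y*x - a*x^2 - b*x} = sup_x {(y-b)*x - a*x^2}
FOC: (y - b) - 2a*x = 0 => x* = (y - b)/(2a)
x* = (9.9892 + 10)/(2*9) = 1.1105
f*(9.9892) = (y-b)^2/(4a) = (9.9892 + 10)^2/(4*9)
= 399.5681/36 = 11.0991


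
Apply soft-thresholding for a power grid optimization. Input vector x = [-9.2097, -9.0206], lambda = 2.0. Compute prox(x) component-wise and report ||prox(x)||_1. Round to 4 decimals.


Soft-thresholding with lambda = 2.0:
prox(-9.2097) = sign(-9.2097)*max(|-9.2097| - 2.0, 0) = -7.2097
prox(-9.0206) = sign(-9.0206)*max(|-9.0206| - 2.0, 0) = -7.0206
prox(x) = [-7.2097, -7.0206]
||prox(x)||_1 = 7.2097 + 7.0206 = 14.2303


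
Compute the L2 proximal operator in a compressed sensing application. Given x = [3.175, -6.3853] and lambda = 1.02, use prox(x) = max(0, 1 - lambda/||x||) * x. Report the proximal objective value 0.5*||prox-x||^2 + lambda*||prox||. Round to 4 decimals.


Step 1: Compute ||x||.
||x|| = 7.1311
Step 2: Compute scaling factor.
scale = max(0, 1 - 1.02/7.1311) = 0.857
Step 3: prox(x) = [2.7209, -5.472]
||prox(x)|| = 6.1111
Step 4: Proximal objective.
0.5*||prox-x||^2 = 0.5202
lambda*||prox|| = 6.2333
Total = 6.7535


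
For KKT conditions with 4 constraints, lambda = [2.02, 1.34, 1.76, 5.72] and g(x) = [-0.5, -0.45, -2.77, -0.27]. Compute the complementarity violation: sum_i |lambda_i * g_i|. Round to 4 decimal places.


KKT complementary slackness check:
lambda_1 * g_1 = 2.02 * -0.5 = -1.01
lambda_2 * g_2 = 1.34 * -0.45 = -0.603
lambda_3 * g_3 = 1.76 * -2.77 = -4.8752
lambda_4 * g_4 = 5.72 * -0.27 = -1.5444
Total violation = 1.01 + 0.603 + 4.8752 + 1.5444 = 8.0326


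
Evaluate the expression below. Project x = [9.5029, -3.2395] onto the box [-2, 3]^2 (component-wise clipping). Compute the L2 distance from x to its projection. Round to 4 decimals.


Project each component onto [-2, 3].
clip(9.5029) = 3.0, clip(-3.2395) = -2.0
Projection = [3.0, -2.0]
Squared diffs: [42.2877, 1.5364]
Distance = sqrt(43.8241) = 6.62


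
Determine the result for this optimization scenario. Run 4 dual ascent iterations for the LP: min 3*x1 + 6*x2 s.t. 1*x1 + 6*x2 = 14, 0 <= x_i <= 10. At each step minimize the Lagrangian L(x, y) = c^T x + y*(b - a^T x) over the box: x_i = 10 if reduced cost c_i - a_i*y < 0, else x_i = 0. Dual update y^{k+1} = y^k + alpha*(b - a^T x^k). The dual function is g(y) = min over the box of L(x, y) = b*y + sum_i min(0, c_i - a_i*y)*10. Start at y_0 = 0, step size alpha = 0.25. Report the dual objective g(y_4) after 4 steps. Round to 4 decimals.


Dual ascent for LP: min 3*x1 + 6*x2, 1*x1 + 6*x2 = 14, 0 <= x_i <= 10
Step 1: y^k = 0.0, reduced costs: (3.0, 6.0)
  x^k = (0.0, 0.0), subgradient = b - a^T x = 14.0
  y^{k+1} = 0.0 + 0.25*14.0 = 3.5
Step 2: y^k = 3.5, reduced costs: (-0.5, -15.0)
  x^k = (10.0, 10.0), subgradient = b - a^T x = -56.0
  y^{k+1} = 3.5 + 0.25*-56.0 = -10.5
Step 3: y^k = -10.5, reduced costs: (13.5, 69.0)
  x^k = (0.0, 0.0), subgradient = b - a^T x = 14.0
  y^{k+1} = -10.5 + 0.25*14.0 = -7.0
Step 4: y^k = -7.0, reduced costs: (10.0, 48.0)
  x^k = (0.0, 0.0), subgradient = b - a^T x = 14.0
  y^{k+1} = -7.0 + 0.25*14.0 = -3.5
Dual objective at y_4 = -3.5: reduced costs (6.5, 27.0), box minimizer x = (0.0, 0.0)
g(y_4) = b*y + (c1 - a1*y)*x1 + (c2 - a2*y)*x2 = 14*(-3.5) + 6.5*0.0 + 27.0*0.0 = -49.0 + 0.0 + 0.0 = -49.0


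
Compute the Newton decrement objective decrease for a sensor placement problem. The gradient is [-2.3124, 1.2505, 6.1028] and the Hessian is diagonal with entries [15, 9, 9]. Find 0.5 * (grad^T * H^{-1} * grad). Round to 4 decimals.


Step 1: H is diagonal, so H^(-1) * g = [-0.1542, 0.1389, 0.6781].
Step 2: g^T H^(-1) g = sum_i g_i^2 / H_ii
  = (-2.3124)^2/15 + (1.2505)^2/9 + (6.1028)^2/9
  = 0.3565 + 0.1738 + 4.1382 = 4.6685
Step 3: Objective decrease = 0.5 * g^T H^(-1) g = 2.3342


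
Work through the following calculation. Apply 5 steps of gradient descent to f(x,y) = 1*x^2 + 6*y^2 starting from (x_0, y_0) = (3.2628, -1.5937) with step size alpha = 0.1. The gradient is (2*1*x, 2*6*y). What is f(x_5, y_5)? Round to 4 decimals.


Gradient descent on f(x,y) = 1*x^2 + 6*y^2.
Starting point: (3.2628, -1.5937), alpha = 0.1
Step 1: grad_x = 2*1*3.2628 = 6.5256, grad_y = 2*6*-1.5937 = -19.1244
  x_1 = 3.2628 - 0.1*6.5256 = 2.6102
  y_1 = -1.5937 - 0.1*-19.1244 = 0.3187
Step 2: grad_x = 2*1*2.6102 = 5.2205, grad_y = 2*6*0.3187 = 3.8249
  x_2 = 2.6102 - 0.1*5.2205 = 2.0882
  y_2 = 0.3187 - 0.1*3.8249 = -0.0637
Step 3: grad_x = 2*1*2.0882 = 4.1764, grad_y = 2*6*-0.0637 = -0.765
  x_3 = 2.0882 - 0.1*4.1764 = 1.6706
  y_3 = -0.0637 - 0.1*-0.765 = 0.0127
Step 4: grad_x = 2*1*1.6706 = 3.3411, grad_y = 2*6*0.0127 = 0.153
  x_4 = 1.6706 - 0.1*3.3411 = 1.3364
  y_4 = 0.0127 - 0.1*0.153 = -0.0025
Step 5: grad_x = 2*1*1.3364 = 2.6729, grad_y = 2*6*-0.0025 = -0.0306
  x_5 = 1.3364 - 0.1*2.6729 = 1.0692
  y_5 = -0.0025 - 0.1*-0.0306 = 0.0005
f(1.0692, 0.0005) = 1*1.0692^2 + 6*0.0005^2 = 1.1431


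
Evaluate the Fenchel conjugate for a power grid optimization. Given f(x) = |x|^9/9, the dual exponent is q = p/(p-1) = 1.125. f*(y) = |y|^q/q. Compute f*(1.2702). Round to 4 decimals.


The conjugate exponent q satisfies 1/p + 1/q = 1.
p = 9, so q = 9/(9 - 1) = 1.125
|y|^q = 1.2702^1.125 = 1.3087
f*(1.2702) = 1.3087 / 1.125 = 1.1633


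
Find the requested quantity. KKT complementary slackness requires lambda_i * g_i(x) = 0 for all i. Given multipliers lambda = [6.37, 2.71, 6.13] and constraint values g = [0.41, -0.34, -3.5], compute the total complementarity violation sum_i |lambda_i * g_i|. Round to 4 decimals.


KKT complementary slackness check:
lambda_1 * g_1 = 6.37 * 0.41 = 2.6117
lambda_2 * g_2 = 2.71 * -0.34 = -0.9214
lambda_3 * g_3 = 6.13 * -3.5 = -21.455
Total violation = 2.6117 + 0.9214 + 21.455 = 24.9881


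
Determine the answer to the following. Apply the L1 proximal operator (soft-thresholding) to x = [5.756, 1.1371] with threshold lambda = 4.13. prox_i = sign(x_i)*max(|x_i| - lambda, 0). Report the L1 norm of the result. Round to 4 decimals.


Soft-thresholding with lambda = 4.13:
prox(5.756) = sign(5.756)*max(|5.756| - 4.13, 0) = 1.626
prox(1.1371) = sign(1.1371)*max(|1.1371| - 4.13, 0) = 0.0
prox(x) = [1.626, 0.0]
||prox(x)||_1 = 1.626 + 0.0 = 1.626


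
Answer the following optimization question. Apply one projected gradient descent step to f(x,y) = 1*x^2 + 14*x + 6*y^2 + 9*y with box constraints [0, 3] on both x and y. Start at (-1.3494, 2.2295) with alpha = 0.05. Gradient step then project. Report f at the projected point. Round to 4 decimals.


Step 1: Compute gradient at (-1.3494, 2.2295).
grad_x = 2*1*-1.3494 + 14 = 11.3012
grad_y = 2*6*2.2295 + 9 = 35.754
Step 2: Gradient step.
x_raw = -1.3494 - 0.05*11.3012 = -1.9145
y_raw = 2.2295 - 0.05*35.754 = 0.4418
Step 3: Project onto [0, 3].
x_proj = clip(-1.9145) = 0.0
y_proj = clip(0.4418) = 0.4418
Step 4: Evaluate f.
f(0.0, 0.4418) = 5.1473


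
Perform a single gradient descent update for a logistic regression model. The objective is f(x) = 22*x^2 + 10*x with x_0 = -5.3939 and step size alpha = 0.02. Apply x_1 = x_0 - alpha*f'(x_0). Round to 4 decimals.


We compute the gradient at x_0 and apply the update.
f'(x) = 44*x + 10
f'(-5.3939) = 44*-5.3939 + 10 = -227.3316
x_1 = -5.3939 - 0.02*-227.3316 = -0.8473


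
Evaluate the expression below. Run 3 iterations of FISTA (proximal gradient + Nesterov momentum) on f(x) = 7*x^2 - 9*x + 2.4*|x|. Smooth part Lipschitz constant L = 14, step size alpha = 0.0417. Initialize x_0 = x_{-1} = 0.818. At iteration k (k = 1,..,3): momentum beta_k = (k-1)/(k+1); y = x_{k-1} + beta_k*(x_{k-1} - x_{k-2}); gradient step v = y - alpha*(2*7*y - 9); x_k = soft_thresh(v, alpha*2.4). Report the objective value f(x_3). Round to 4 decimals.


FISTA on f(x) = 7*x^2 - 9*x + 2.4*|x|
L = 14, alpha = 0.0417
Iteration 1: beta = 0.0, y = 0.818 + 0.0*(0.818 - 0.818) = 0.818
  grad(y) = 2.452, v = y - alpha*grad = 0.7158
  prox(v) = soft_thresh(0.7158, 0.1001) = 0.6157
Iteration 2: beta = 0.3333, y = 0.6157 + 0.3333*(0.6157 - 0.818) = 0.5482
  grad(y) = -1.3248, v = y - alpha*grad = 0.6035
  prox(v) = soft_thresh(0.6035, 0.1001) = 0.5034
Iteration 3: beta = 0.5, y = 0.5034 + 0.5*(0.5034 - 0.6157) = 0.4473
  grad(y) = -2.7385, v = y - alpha*grad = 0.5614
  prox(v) = soft_thresh(0.5614, 0.1001) = 0.4614
f(x_3) = 7*0.4614^2 - 9*0.4614 + 2.4*|0.4614| = -1.555


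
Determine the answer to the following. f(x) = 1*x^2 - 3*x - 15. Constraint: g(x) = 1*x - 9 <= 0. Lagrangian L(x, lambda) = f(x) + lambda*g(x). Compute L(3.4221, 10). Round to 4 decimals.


Step 1: Evaluate f(x).
f(3.4221) = 1*3.4221^2 - 3*3.4221 - 15 = -13.5555
Step 2: Evaluate g(x).
g(3.4221) = 1*3.4221 - 9 = -5.5779
Step 3: Compute Lagrangian.
L = -13.5555 + 10*-5.5779 = -69.3345


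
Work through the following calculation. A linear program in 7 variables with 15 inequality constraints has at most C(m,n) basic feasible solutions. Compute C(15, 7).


Each vertex corresponds to some choice of n active constraints out of m, so the number of vertices is at most C(m, n) = m! / (n!(m-n)!).
m = 15, n = 7
Numerator: 15 * 14 * 13 * 12 * 11 * 10 * 9
Denominator: 7! = 5040
C(15, 7) = 6435


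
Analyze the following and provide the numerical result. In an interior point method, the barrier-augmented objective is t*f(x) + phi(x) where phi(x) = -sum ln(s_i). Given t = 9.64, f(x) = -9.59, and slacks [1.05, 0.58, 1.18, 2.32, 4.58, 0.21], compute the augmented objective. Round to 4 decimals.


Step 1: Compute log-barrier.
ln values: [0.0488, -0.5447, 0.1655, 0.8416, 1.5217, -1.5606]
phi = -(0.0488 - 0.5447 + 0.1655 + 0.8416 + 1.5217 - 1.5606) = -0.4722
Step 2: Compute augmented objective.
t*f(x) = 9.64*-9.59 = -92.4476
Total = -92.4476 - 0.4722 = -92.9198


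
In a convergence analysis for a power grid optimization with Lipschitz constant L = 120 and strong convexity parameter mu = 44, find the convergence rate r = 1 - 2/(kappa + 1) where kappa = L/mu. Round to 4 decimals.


Step 1: Compute the condition number.
kappa = L/mu = 120/44 = 2.7273
Step 2: Compute the convergence rate.
r = 1 - 2/(kappa + 1) = 1 - 2*mu/(L + mu) = (L - mu)/(L + mu) = 76/164 = 0.4634


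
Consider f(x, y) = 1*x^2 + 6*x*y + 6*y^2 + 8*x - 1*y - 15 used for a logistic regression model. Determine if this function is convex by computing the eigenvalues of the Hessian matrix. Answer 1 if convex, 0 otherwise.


The Hessian of f(x,y) = 1*x^2 + 6*x*y + 6*y^2 + 8*x - 1*y - 15 is:
H = [[2, 6], [6, 12]]
Trace = 2 + 12 = 14
Determinant = 2*12 - (6)^2 = -12
Discriminant = (14)^2 - 4*-12 = 244.0
Eigenvalues: lambda_1 = -0.8102, lambda_2 = 14.8102
The function is not convex.

0


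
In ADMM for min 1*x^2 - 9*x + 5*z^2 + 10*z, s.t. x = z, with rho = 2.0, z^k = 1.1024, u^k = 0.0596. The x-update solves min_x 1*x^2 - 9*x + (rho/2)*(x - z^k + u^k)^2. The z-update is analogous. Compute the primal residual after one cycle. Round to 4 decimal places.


ADMM iteration with rho = 2.0, z^k = 1.1024, u^k = 0.0596
Step 1: x-update.
Minimize 1*x^2 - 9*x + (2.0/2)*(x - 1.1024 + 0.0596)^2
FOC: (2*1 + 2.0)*x = 9 + 2.0*(1.1024 - 0.0596)
x^{k+1} = 2.7714
Step 2: z-update.
Minimize 5*z^2 + 10*z + (2.0/2)*(2.7714 - z + 0.0596)^2
FOC: (2*5 + 2.0)*z = -10 + 2.0*(2.7714 + 0.0596)
z^{k+1} = -0.3615
Step 3: u-update.
u^{k+1} = 0.0596 + 2.7714 + 0.3615 = 3.1925
Step 4: Primal residual = |2.7714 + 0.3615| = 3.1329


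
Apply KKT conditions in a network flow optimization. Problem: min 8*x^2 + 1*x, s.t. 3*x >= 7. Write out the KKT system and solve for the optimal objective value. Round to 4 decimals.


Step 1: Try lambda = 0 (constraint inactive).
x_unc = -1/(2*8) = -0.0625
Check: 3*-0.0625 = -0.1875 < 7 -- violated!
Step 2: Constraint must be active: 3*x = 7
x* = 7/3 = 2.3333 (rounded; the exact value 7/3 is used below)
lambda = (2*8*(7/3) + 1)/3 = 12.7778
Step 3: Compute optimal value.
f(x*) = 8*(7/3)^2 + 1*(7/3) = 45.8889


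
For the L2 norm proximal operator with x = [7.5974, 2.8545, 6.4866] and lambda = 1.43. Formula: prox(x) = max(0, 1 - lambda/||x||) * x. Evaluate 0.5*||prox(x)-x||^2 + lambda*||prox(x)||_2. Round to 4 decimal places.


Step 1: Compute ||x||.
||x|| = 10.3896
Step 2: Compute scaling factor.
scale = max(0, 1 - 1.43/10.3896) = 0.8624
Step 3: prox(x) = [6.5517, 2.4616, 5.5938]
||prox(x)|| = 8.9596
Step 4: Proximal objective.
0.5*||prox-x||^2 = 1.0225
lambda*||prox|| = 12.8122
Total = 13.8347


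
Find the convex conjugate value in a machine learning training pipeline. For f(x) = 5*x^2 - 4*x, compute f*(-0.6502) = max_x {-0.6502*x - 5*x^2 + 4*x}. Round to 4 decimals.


f*(y) = sup_x {y*x - a*x^2 - b*x} = sup_x {(y-b)*x - a*x^2}
FOC: (y - b) - 2a*x = 0 => x* = (y - b)/(2a)
x* = (-0.6502 + 4)/(2*5) = 0.335
f*(-0.6502) = (y-b)^2/(4a) = (-0.6502 + 4)^2/(4*5)
= 11.2212/20 = 0.5611


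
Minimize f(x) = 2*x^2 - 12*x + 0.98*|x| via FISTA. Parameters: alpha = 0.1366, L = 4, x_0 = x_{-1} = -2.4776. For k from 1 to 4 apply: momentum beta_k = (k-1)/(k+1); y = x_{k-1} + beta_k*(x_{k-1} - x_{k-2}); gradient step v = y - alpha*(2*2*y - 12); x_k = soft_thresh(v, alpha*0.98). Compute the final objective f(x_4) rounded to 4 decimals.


FISTA on f(x) = 2*x^2 - 12*x + 0.98*|x|
L = 4, alpha = 0.1366
Iteration 1: beta = 0.0, y = -2.4776 + 0.0*(-2.4776 + 2.4776) = -2.4776
  grad(y) = -21.9104, v = y - alpha*grad = 0.5154
  prox(v) = soft_thresh(0.5154, 0.1339) = 0.3815
Iteration 2: beta = 0.3333, y = 0.3815 + 0.3333*(0.3815 + 2.4776) = 1.3345
  grad(y) = -6.6619, v = y - alpha*grad = 2.2445
  prox(v) = soft_thresh(2.2445, 0.1339) = 2.1107
Iteration 3: beta = 0.5, y = 2.1107 + 0.5*(2.1107 - 0.3815) = 2.9753
  grad(y) = -0.099, v = y - alpha*grad = 2.9888
  prox(v) = soft_thresh(2.9888, 0.1339) = 2.8549
Iteration 4: beta = 0.6, y = 2.8549 + 0.6*(2.8549 - 2.1107) = 3.3015
  grad(y) = 1.2058, v = y - alpha*grad = 3.1367
  prox(v) = soft_thresh(3.1367, 0.1339) = 3.0029
f(x_4) = 2*3.0029^2 - 12*3.0029 + 0.98*|3.0029| = -15.0572


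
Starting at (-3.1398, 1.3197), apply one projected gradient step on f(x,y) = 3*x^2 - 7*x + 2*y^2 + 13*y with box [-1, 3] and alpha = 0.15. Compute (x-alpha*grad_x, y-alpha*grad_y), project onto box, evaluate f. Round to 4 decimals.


Step 1: Compute gradient at (-3.1398, 1.3197).
grad_x = 2*3*-3.1398 - 7 = -25.8388
grad_y = 2*2*1.3197 + 13 = 18.2788
Step 2: Gradient step.
x_raw = -3.1398 - 0.15*-25.8388 = 0.736
y_raw = 1.3197 - 0.15*18.2788 = -1.4221
Step 3: Project onto [-1, 3].
x_proj = clip(0.736) = 0.736
y_proj = clip(-1.4221) = -1.0
Step 4: Evaluate f.
f(0.736, -1.0) = -14.527


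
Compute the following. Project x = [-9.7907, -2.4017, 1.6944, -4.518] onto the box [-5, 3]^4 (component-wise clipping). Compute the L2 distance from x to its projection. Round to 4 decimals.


Project each component onto [-5, 3].
clip(-9.7907) = -5.0, clip(-2.4017) = -2.4017, clip(1.6944) = 1.6944, clip(-4.518) = -4.518
Projection = [-5.0, -2.4017, 1.6944, -4.518]
Squared diffs: [22.9508, 0.0, 0.0, 0.0]
Distance = sqrt(22.9508) = 4.7907


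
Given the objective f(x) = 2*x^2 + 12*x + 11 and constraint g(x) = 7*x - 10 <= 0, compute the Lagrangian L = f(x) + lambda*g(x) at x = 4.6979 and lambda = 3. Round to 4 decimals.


Step 1: Evaluate f(x).
f(4.6979) = 2*4.6979^2 + 12*4.6979 + 11 = 111.5153
Step 2: Evaluate g(x).
g(4.6979) = 7*4.6979 - 10 = 22.8853
Step 3: Compute Lagrangian.
L = 111.5153 + 3*22.8853 = 180.1712


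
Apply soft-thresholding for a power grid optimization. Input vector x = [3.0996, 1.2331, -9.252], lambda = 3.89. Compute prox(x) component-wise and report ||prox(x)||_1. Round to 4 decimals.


Soft-thresholding with lambda = 3.89:
prox(3.0996) = sign(3.0996)*max(|3.0996| - 3.89, 0) = 0.0
prox(1.2331) = sign(1.2331)*max(|1.2331| - 3.89, 0) = 0.0
prox(-9.252) = sign(-9.252)*max(|-9.252| - 3.89, 0) = -5.362
prox(x) = [0.0, 0.0, -5.362]
||prox(x)||_1 = 0.0 + 0.0 + 5.362 = 5.362


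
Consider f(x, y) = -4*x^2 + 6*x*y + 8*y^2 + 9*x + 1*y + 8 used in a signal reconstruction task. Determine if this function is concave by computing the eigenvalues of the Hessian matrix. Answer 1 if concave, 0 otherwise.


The Hessian of f(x,y) = -4*x^2 + 6*x*y + 8*y^2 + 9*x + 1*y + 8 is:
H = [[-8, 6], [6, 16]]
Trace = -8 + 16 = 8
Determinant = -8*16 - (6)^2 = -164
Discriminant = (8)^2 - 4*-164 = 720.0
Eigenvalues: lambda_1 = -9.4164, lambda_2 = 17.4164
The function is not concave.

0


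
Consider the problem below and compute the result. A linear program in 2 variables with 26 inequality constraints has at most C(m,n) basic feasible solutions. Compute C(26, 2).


Each vertex corresponds to some choice of n active constraints out of m, so the number of vertices is at most C(m, n) = m! / (n!(m-n)!).
m = 26, n = 2
Numerator: 26 * 25
Denominator: 2! = 2
C(26, 2) = 325


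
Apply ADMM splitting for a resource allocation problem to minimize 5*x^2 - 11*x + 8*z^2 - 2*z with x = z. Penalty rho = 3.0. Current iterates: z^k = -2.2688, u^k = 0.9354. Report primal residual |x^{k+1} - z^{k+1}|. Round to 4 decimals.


ADMM iteration with rho = 3.0, z^k = -2.2688, u^k = 0.9354
Step 1: x-update.
Minimize 5*x^2 - 11*x + (3.0/2)*(x + 2.2688 + 0.9354)^2
FOC: (2*5 + 3.0)*x = 11 + 3.0*(-2.2688 - 0.9354)
x^{k+1} = 0.1067
Step 2: z-update.
Minimize 8*z^2 - 2*z + (3.0/2)*(0.1067 - z + 0.9354)^2
FOC: (2*8 + 3.0)*z = 2 + 3.0*(0.1067 + 0.9354)
z^{k+1} = 0.2698
Step 3: u-update.
u^{k+1} = 0.9354 + 0.1067 - 0.2698 = 0.7723
Step 4: Primal residual = |0.1067 - 0.2698| = 0.1631


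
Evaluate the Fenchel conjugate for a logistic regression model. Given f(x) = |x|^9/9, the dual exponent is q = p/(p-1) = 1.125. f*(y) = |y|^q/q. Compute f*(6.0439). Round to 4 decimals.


The conjugate exponent q satisfies 1/p + 1/q = 1.
p = 9, so q = 9/(9 - 1) = 1.125
|y|^q = 6.0439^1.125 = 7.568
f*(6.0439) = 7.568 / 1.125 = 6.7271


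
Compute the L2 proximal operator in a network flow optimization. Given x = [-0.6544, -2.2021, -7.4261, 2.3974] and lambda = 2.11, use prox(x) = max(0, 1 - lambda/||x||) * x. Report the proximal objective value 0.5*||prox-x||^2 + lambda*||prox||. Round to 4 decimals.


Step 1: Compute ||x||.
||x|| = 8.1346
Step 2: Compute scaling factor.
scale = max(0, 1 - 2.11/8.1346) = 0.7406
Step 3: prox(x) = [-0.4847, -1.6309, -5.4999, 1.7755]
||prox(x)|| = 6.0246
Step 4: Proximal objective.
0.5*||prox-x||^2 = 2.2261
lambda*||prox|| = 12.7119
Total = 14.938


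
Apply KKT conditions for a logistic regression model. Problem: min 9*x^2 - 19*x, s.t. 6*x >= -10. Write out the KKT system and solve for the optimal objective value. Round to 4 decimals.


Step 1: Try lambda = 0 (constraint inactive).
Stationarity: 2*9*x - 19 = 0
x* = 19/(2*9) = 19/18 = 1.0556 (rounded; the exact value 19/18 is used below)
Check constraint: 6*1.0556 = 6.3336 >= -10 -- satisfied.
Step 2: Compute optimal value.
f(x*) = 9*(19/18)^2 - 19*(19/18) = -10.0278


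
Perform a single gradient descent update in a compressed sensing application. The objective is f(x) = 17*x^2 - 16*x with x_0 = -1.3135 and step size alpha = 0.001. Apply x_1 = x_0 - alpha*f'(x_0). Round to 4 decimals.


We compute the gradient at x_0 and apply the update.
f'(x) = 34*x - 16
f'(-1.3135) = 34*-1.3135 - 16 = -60.659
x_1 = -1.3135 - 0.001*-60.659 = -1.2528


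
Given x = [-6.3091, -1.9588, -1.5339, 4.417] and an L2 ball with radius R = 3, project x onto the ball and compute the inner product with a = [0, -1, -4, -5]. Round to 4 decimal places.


Step 1: Compute ||x|| (intermediates to 6 decimals).
||x|| = sqrt((-6.3091)^2 + (-1.9588)^2 + (-1.5339)^2 + 4.417^2) = 8.093478
Step 2: Project.
Since ||x|| > R, scale = R/||x|| = 3/8.093478 = 0.370669, proj(x) = scale * x
proj(x) = [-2.338588, -0.726066, -0.568569, 1.637245]
Step 3: Dot product.
a^T * proj(x) = 0*(-2.338588) - 1*(-0.726066) - 4*(-0.568569) - 5*1.637245 = -5.1859


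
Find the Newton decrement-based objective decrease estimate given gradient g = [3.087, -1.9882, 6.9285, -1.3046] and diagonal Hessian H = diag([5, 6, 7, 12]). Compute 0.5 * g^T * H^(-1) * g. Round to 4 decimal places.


Step 1: H is diagonal, so H^(-1) * g = [0.6174, -0.3314, 0.9898, -0.1087].
Step 2: g^T H^(-1) g = sum_i g_i^2 / H_ii
  = (3.087)^2/5 + (-1.9882)^2/6 + (6.9285)^2/7 + (-1.3046)^2/12
  = 1.9059 + 0.6588 + 6.8577 + 0.1418 = 9.5643
Step 3: Objective decrease = 0.5 * g^T H^(-1) g = 4.7821


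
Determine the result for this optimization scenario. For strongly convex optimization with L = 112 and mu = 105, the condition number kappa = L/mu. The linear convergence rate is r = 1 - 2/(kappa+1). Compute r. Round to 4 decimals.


Step 1: Compute the condition number.
kappa = L/mu = 112/105 = 1.0667
Step 2: Compute the convergence rate.
r = 1 - 2/(kappa + 1) = 1 - 2*mu/(L + mu) = (L - mu)/(L + mu) = 7/217 = 0.0323


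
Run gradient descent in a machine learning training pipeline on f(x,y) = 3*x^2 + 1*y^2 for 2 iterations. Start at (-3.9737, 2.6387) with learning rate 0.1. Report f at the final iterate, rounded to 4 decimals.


Gradient descent on f(x,y) = 3*x^2 + 1*y^2.
Starting point: (-3.9737, 2.6387), alpha = 0.1
Step 1: grad_x = 2*3*-3.9737 = -23.8422, grad_y = 2*1*2.6387 = 5.2774
  x_1 = -3.9737 - 0.1*-23.8422 = -1.5895
  y_1 = 2.6387 - 0.1*5.2774 = 2.111
Step 2: grad_x = 2*3*-1.5895 = -9.5369, grad_y = 2*1*2.111 = 4.2219
  x_2 = -1.5895 - 0.1*-9.5369 = -0.6358
  y_2 = 2.111 - 0.1*4.2219 = 1.6888
f(-0.6358, 1.6888) = 3*(-0.6358)^2 + 1*1.6888^2 = 4.0646


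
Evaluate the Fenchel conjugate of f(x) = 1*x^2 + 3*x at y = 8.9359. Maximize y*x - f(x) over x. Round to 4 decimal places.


f*(y) = sup_x {y*x - a*x^2 - b*x} = sup_x {(y-b)*x - a*x^2}
FOC: (y - b) - 2a*x = 0 => x* = (y - b)/(2a)
x* = (8.9359 - 3)/(2*1) = 2.968
f*(8.9359) = (y-b)^2/(4a) = (8.9359 - 3)^2/(4*1)
= 35.2349/4 = 8.8087


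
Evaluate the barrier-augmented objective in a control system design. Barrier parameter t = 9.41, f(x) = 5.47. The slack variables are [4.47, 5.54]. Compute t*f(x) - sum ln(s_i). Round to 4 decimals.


Step 1: Compute log-barrier.
ln values: [1.4974, 1.712]
phi = -(1.4974 + 1.712) = -3.2094
Step 2: Compute augmented objective.
t*f(x) = 9.41*5.47 = 51.4727
Total = 51.4727 - 3.2094 = 48.2633
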